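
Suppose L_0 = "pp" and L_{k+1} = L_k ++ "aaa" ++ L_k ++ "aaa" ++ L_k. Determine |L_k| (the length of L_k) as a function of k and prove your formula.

Claim: |L_k| = 5·3^k − 3.

Base case: |L_0| = 2, and 5·3^0 − 3 = 2.
Assume |L_j| = 5·3^j − 3.
Then |L_{j+1}| = 3|L_j| + 6 = 3(5·3^j − 3) + 6 = 5·3^{j+1} − 9 + 6 = 5·3^{j+1} − 3.
This completes the inductive step, so |L_k| = 5·3^k − 3 for all k ≥ 0.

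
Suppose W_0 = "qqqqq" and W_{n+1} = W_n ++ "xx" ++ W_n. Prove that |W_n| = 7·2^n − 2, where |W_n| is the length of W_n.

Base case: |W_0| = 5, and 7·2^0 − 2 = 5.
Assume |W_j| = 7·2^j − 2.
Then |W_{j+1}| = |W_j| + 2 + |W_j| = 2|W_j| + 2 = 2(7·2^j − 2) + 2 = 7·2^{j+1} − 4 + 2 = 7·2^{j+1} − 2.
This completes the inductive step, so |W_n| = 7·2^n − 2 for all n ≥ 0.

|W_n| = 7·2^n − 2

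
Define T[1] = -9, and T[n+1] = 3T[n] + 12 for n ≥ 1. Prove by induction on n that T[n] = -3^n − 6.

Base case: T[1] = -9, and -3^1 − 6 = -3 − 6 = -9.
Assume T[r] = -3^r − 6 for some r ≥ 1.
Then T[r+1] = 3T[r] + 12 = 3·(-3^r − 6) + 12 = -3^{r+1} − 18 + 12 = -3^{r+1} − 6.
Hence T[n] = -3^n − 6 for every n ≥ 1, by induction.

T[n] = -3^n − 6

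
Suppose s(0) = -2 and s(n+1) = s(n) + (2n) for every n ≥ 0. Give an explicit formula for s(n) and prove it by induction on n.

Claim: s(n) = n^2 − n − 2.

Base case: s(0) = -2, and 0^2 − 0 − 2 = -2.
Assume s(m) = m^2 − m − 2.
Then s(m+1) = s(m) + (2m) = (m^2 − m − 2) + (2m) = m^2 + m − 2,
and (m+1)^2 − (m+1) − 2 = m^2 + m − 2.
This completes the inductive step, so s(n) = n^2 − n − 2 for all n ≥ 0.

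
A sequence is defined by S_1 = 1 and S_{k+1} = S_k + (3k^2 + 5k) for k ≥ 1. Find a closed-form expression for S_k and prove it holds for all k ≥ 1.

Claim: S_k = k^3 + k^2 − 2k + 1.

Base case: S_1 = 1, and 1^3 + 1^2 − 2·1 + 1 = 1.
Assume S_j = j^3 + j^2 − 2j + 1.
Then S_{j+1} = S_j + (3j^2 + 5j) = (j^3 + j^2 − 2j + 1) + (3j^2 + 5j) = j^3 + 4j^2 + 3j + 1,
and (j+1)^3 + (j+1)^2 − 2·(j+1) + 1 = j^3 + 4j^2 + 3j + 1.
This completes the inductive step, so S_k = k^3 + k^2 − 2k + 1 for all k ≥ 1.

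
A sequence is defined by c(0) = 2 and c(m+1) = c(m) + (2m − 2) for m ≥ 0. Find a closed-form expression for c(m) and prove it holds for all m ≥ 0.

Claim: c(m) = m^2 − 3m + 2.

Base case: c(0) = 2, and 0^2 − 3·0 + 2 = 2.
Assume c(k) = k^2 − 3k + 2.
Then c(k+1) = c(k) + (2k − 2) = (k^2 − 3k + 2) + (2k − 2) = k^2 − k,
and (k+1)^2 − 3·(k+1) + 2 = k^2 − k.
By induction, c(m) = m^2 − 3m + 2 for all m ≥ 0.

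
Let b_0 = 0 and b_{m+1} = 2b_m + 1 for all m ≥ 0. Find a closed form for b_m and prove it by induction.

Claim: b_m = 2^m − 1.

Base case: b_0 = 0, and 2^0 − 1 = 1 − 1 = 0.
Assume b_j = 2^j − 1 for some j ≥ 0.
Then b_{j+1} = 2b_j + 1 = 2·(2^j − 1) + 1 = 2^{j+1} − 2 + 1 = 2^{j+1} − 1.
This completes the inductive step, so b_m = 2^m − 1 for all m ≥ 0.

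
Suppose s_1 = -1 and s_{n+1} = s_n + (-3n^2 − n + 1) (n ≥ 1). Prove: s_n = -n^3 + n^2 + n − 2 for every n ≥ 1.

Base case: s_1 = -1, and -1^3 + 1^2 + 1 − 2 = -1.
Assume s_k = -k^3 + k^2 + k − 2.
Then s_{k+1} = s_k + (-3k^2 − k + 1) = (-k^3 + k^2 + k − 2) + (-3k^2 − k + 1) = -k^3 − 2k^2 − 1,
and -(k+1)^3 + (k+1)^2 + (k+1) − 2 = -k^3 − 2k^2 − 1.
By induction, s_n = -n^3 + n^2 + n − 2 for all n ≥ 1.

s_n = -n^3 + n^2 + n − 2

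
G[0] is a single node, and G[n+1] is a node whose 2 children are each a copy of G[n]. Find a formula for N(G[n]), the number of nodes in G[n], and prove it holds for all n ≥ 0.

Claim: N(G[n]) = 2^{n+1} − 1.

Base case: N(G[0]) = 1, and 2^{0+1} − 1 = 1.
Assume N(G[k]) = 2^{k+1} − 1.
Then N(G[k+1]) = 1 + 2N(G[k]) = 1 + 2(2^{k+1} − 1) = 2^{k+2} − 2 + 1 = 2^{k+2} − 1.
This completes the inductive step, so N(G[n]) = 2^{n+1} − 1 for all n ≥ 0.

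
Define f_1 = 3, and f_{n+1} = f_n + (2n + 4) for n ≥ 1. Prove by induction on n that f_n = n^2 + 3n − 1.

Base case: f_1 = 3, and 1^2 + 3·1 − 1 = 3.
Assume f_m = m^2 + 3m − 1.
Then f_{m+1} = f_m + (2m + 4) = (m^2 + 3m − 1) + (2m + 4) = m^2 + 5m + 3,
and (m+1)^2 + 3·(m+1) − 1 = m^2 + 5m + 3.
By induction, f_n = n^2 + 3n − 1 for all n ≥ 1.

f_n = n^2 + 3n − 1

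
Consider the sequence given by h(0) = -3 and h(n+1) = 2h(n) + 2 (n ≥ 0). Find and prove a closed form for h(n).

Claim: h(n) = -2^n − 2.

Base case: h(0) = -3, and -2^0 − 2 = -1 − 2 = -3.
Assume h(k) = -2^k − 2 for some k ≥ 0.
Then h(k+1) = 2h(k) + 2 = 2·(-2^k − 2) + 2 = -2^{k+1} − 4 + 2 = -2^{k+1} − 2.
This completes the inductive step, so h(n) = -2^n − 2 for all n ≥ 0.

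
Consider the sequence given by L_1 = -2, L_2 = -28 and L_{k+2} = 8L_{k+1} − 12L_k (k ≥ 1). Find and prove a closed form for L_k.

Claim: L_k = -6^k + 2·2^k.

Base cases: L_1 = -2 and -6^1 + 2·2^1 = -2; L_2 = -28 and -6^2 + 2·2^2 = -28.
Assume L_i = -6^i + 2·2^i for all 1 ≤ i ≤ j, where j ≥ 2.
Then L_{j+1} = 8L_j − 12L_{j−1} = 8·(-6^j + 2·2^j) − 12·(-6^{j−1} + 2·2^{j−1}) = -(8·6 − 12)6^{j−1} + 2·(8·2 − 12)2^{j−1} = -36·6^{j−1} + 8·2^{j−1} = -6^{j+1} + 2·2^{j+1}.
This completes the inductive step, so L_k = -6^k + 2·2^k for all k ≥ 1.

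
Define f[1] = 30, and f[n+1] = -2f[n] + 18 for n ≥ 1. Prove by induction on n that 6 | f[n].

Base case: f[1] = 30 = 6·5, so 6 | f[1].
Assume 6 | f[j], so f[j] = 6t for some integer t.
Then f[j+1] = -2f[j] + 18 = -2·(6t) + 18 = 6(-2t + 3), so 6 | f[j+1].
By induction, 6 | f[n] for all n ≥ 1.

6 | f[n]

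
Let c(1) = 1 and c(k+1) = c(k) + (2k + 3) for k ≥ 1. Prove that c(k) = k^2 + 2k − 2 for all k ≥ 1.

Base case: c(1) = 1, and 1^2 + 2·1 − 2 = 1.
Assume c(m) = m^2 + 2m − 2.
Then c(m+1) = c(m) + (2m + 3) = (m^2 + 2m − 2) + (2m + 3) = m^2 + 4m + 1,
and (m+1)^2 + 2·(m+1) − 2 = m^2 + 4m + 1.
By induction, c(k) = k^2 + 2k − 2 for all k ≥ 1.

c(k) = k^2 + 2k − 2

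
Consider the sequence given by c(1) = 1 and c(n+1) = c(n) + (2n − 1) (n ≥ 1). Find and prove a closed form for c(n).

Claim: c(n) = n^2 − 2n + 2.

Base case: c(1) = 1, and 1^2 − 2·1 + 2 = 1.
Assume c(k) = k^2 − 2k + 2.
Then c(k+1) = c(k) + (2k − 1) = (k^2 − 2k + 2) + (2k − 1) = k^2 + 1,
and (k+1)^2 − 2·(k+1) + 2 = k^2 + 1.
This completes the inductive step, so c(n) = n^2 − 2n + 2 for all n ≥ 1.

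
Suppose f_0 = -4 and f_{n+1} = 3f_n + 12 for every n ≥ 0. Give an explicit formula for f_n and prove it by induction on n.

Claim: f_n = 2·3^n − 6.

Base case: f_0 = -4, and 2·3^0 − 6 = 2 − 6 = -4.
Assume f_r = 2·3^r − 6 for some r ≥ 0.
Then f_{r+1} = 3f_r + 12 = 3·(2·3^r − 6) + 12 = 6·3^r − 18 + 12 = 2·3^{r+1} − 6.
So the formula holds for r+1, and by induction f_n = 2·3^n − 6 for all n ≥ 0.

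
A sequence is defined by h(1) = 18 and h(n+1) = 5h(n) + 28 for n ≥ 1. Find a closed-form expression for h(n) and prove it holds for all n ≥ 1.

Claim: h(n) = 5^{n+1} − 7.

Base case: h(1) = 18, and 5^{1+1} − 7 = 25 − 7 = 18.
Assume h(j) = 5^{j+1} − 7 for some j ≥ 1.
Then h(j+1) = 5h(j) + 28 = 5·(5^{j+1} − 7) + 28 = 5^{j+2} − 35 + 28 = 5^{j+2} − 7.
So the formula holds for j+1, and by induction h(n) = 5^{n+1} − 7 for all n ≥ 1.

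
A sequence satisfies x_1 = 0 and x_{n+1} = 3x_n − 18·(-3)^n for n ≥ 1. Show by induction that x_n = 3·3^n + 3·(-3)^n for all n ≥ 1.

Base case: x_1 = 0, and 3·3^1 + 3·(-3)^1 = 9 − 9 = 0.
Assume x_r = 3·3^r + 3·(-3)^r for some r ≥ 1.
Then x_{r+1} = 3x_r − 18·(-3)^r = 3·(3·3^r + 3·(-3)^r) − 18·(-3)^r = 3·3^{r+1} + 9·(-3)^r − 18·(-3)^r = 3·3^{r+1} − 9·(-3)^r = 3·3^{r+1} + 3·(-3)^{r+1}.
This completes the inductive step, so x_n = 3·3^n + 3·(-3)^n for all n ≥ 1.

x_n = 3·3^n + 3·(-3)^n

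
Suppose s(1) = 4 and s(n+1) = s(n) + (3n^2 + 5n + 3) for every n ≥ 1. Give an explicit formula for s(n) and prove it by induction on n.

Claim: s(n) = n^3 + n^2 + n + 1.

Base case: s(1) = 4, and 1^3 + 1^2 + 1 + 1 = 4.
Assume s(k) = k^3 + k^2 + k + 1.
Then s(k+1) = s(k) + (3k^2 + 5k + 3) = (k^3 + k^2 + k + 1) + (3k^2 + 5k + 3) = k^3 + 4k^2 + 6k + 4,
and (k+1)^3 + (k+1)^2 + (k+1) + 1 = k^3 + 4k^2 + 6k + 4.
By induction, s(n) = n^3 + n^2 + n + 1 for all n ≥ 1.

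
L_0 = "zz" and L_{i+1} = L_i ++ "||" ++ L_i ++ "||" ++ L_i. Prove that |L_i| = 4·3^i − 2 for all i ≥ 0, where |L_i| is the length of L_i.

Base case: |L_0| = 2, and 4·3^0 − 2 = 2.
Assume |L_j| = 4·3^j − 2.
Then |L_{j+1}| = 3|L_j| + 4 = 3(4·3^j − 2) + 4 = 4·3^{j+1} − 6 + 4 = 4·3^{j+1} − 2.
This completes the inductive step, so |L_i| = 4·3^i − 2 for all i ≥ 0.

|L_i| = 4·3^i − 2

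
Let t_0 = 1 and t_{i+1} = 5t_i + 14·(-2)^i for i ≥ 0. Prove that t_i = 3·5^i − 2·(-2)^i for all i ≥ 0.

Base case: t_0 = 1, and 3·5^0 − 2·(-2)^0 = 3 − 2 = 1.
Assume t_k = 3·5^k − 2·(-2)^k for some k ≥ 0.
Then t_{k+1} = 5t_k + 14·(-2)^k = 5·(3·5^k − 2·(-2)^k) + 14·(-2)^k = 3·5^{k+1} − 10·(-2)^k + 14·(-2)^k = 3·5^{k+1} + 4·(-2)^k = 3·5^{k+1} − 2·(-2)^{k+1}.
So the formula holds for k+1, and by induction t_i = 3·5^i − 2·(-2)^i for all i ≥ 0.

t_i = 3·5^i − 2·(-2)^i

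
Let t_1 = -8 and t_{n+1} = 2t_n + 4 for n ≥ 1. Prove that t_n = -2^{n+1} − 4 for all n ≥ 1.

Base case: t_1 = -8, and -2^{1+1} − 4 = -4 − 4 = -8.
Assume t_j = -2^{j+1} − 4 for some j ≥ 1.
Then t_{j+1} = 2t_j + 4 = 2·(-2^{j+1} − 4) + 4 = -2^{j+2} − 8 + 4 = -2^{j+2} − 4.
By induction, t_n = -2^{n+1} − 4 for all n ≥ 1.

t_n = -2^{n+1} − 4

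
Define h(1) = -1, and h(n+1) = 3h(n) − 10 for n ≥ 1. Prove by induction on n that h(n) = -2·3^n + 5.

Base case: h(1) = -1, and -2·3^1 + 5 = -6 + 5 = -1.
Assume h(m) = -2·3^m + 5 for some m ≥ 1.
Then h(m+1) = 3h(m) − 10 = 3·(-2·3^m + 5) − 10 = -6·3^m + 15 − 10 = -2·3^{m+1} + 5.
So the formula holds for m+1, and by induction h(n) = -2·3^n + 5 for all n ≥ 1.

h(n) = -2·3^n + 5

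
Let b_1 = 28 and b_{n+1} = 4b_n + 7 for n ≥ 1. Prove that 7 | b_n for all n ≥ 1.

Base case: b_1 = 28 = 7·4, so 7 | b_1.
Assume 7 | b_k, so b_k = 7t for some integer t.
Then b_{k+1} = 4b_k + 7 = 4·(7t) + 7 = 7(4t + 1), so 7 | b_{k+1}.
This completes the inductive step, so 7 | b_n for all n ≥ 1.

7 | b_n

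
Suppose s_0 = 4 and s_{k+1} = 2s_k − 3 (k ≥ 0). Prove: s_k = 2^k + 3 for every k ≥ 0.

Base case: s_0 = 4, and 2^0 + 3 = 1 + 3 = 4.
Assume s_j = 2^j + 3 for some j ≥ 0.
Then s_{j+1} = 2s_j − 3 = 2·(2^j + 3) − 3 = 2^{j+1} + 6 − 3 = 2^{j+1} + 3.
By induction, s_k = 2^k + 3 for all k ≥ 0.

s_k = 2^k + 3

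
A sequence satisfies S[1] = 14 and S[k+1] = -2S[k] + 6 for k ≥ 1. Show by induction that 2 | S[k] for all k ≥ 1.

Base case: S[1] = 14 = 2·7, so 2 | S[1].
Assume 2 | S[j], so S[j] = 2t for some integer t.
Then S[j+1] = -2S[j] + 6 = -2·(2t) + 6 = 2(-2t + 3), so 2 | S[j+1].
Hence 2 | S[k] for every k ≥ 1, by induction.

2 | S[k]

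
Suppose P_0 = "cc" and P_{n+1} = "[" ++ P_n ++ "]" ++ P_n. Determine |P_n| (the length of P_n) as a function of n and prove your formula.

Claim: |P_n| = 2^{n+2} − 2.

Base case: |P_0| = 2, and 2^{0+2} − 2 = 2.
Assume |P_m| = 2^{m+2} − 2.
Then |P_{m+1}| = 1 + |P_m| + 1 + |P_m| = 2|P_m| + 2 = 2(2^{m+2} − 2) + 2 = 2^{m+3} − 4 + 2 = 2^{m+3} − 2.
This completes the inductive step, so |P_n| = 2^{n+2} − 2 for all n ≥ 0.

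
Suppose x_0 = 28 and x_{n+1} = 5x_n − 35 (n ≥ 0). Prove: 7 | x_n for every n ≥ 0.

Base case: x_0 = 28 = 7·4, so 7 | x_0.
Assume 7 | x_k, so x_k = 7t for some integer t.
Then x_{k+1} = 5x_k − 35 = 5·(7t) − 35 = 7(5t − 5), so 7 | x_{k+1}.
This completes the inductive step, so 7 | x_n for all n ≥ 0.

7 | x_n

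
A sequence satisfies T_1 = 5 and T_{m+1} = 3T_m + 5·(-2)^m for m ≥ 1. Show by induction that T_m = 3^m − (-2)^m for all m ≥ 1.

Base case: T_1 = 5, and 3^1 − (-2)^1 = 3 + 2 = 5.
Assume T_k = 3^k − (-2)^k for some k ≥ 1.
Then T_{k+1} = 3T_k + 5·(-2)^k = 3·(3^k − (-2)^k) + 5·(-2)^k = 3^{k+1} − 3·(-2)^k + 5·(-2)^k = 3^{k+1} + 2·(-2)^k = 3^{k+1} − (-2)^{k+1}.
By induction, T_m = 3^m − (-2)^m for all m ≥ 1.

T_m = 3^m − (-2)^m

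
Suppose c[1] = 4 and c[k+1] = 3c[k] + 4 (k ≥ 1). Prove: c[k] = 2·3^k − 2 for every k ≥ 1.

Base case: c[1] = 4, and 2·3^1 − 2 = 6 − 2 = 4.
Assume c[m] = 2·3^m − 2 for some m ≥ 1.
Then c[m+1] = 3c[m] + 4 = 3·(2·3^m − 2) + 4 = 6·3^m − 6 + 4 = 2·3^{m+1} − 2.
Hence c[k] = 2·3^k − 2 for every k ≥ 1, by induction.

c[k] = 2·3^k − 2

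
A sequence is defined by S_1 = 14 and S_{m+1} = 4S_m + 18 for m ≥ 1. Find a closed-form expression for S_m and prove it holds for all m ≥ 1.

Claim: S_m = 5·4^m − 6.

Base case: S_1 = 14, and 5·4^1 − 6 = 20 − 6 = 14.
Assume S_k = 5·4^k − 6 for some k ≥ 1.
Then S_{k+1} = 4S_k + 18 = 4·(5·4^k − 6) + 18 = 20·4^k − 24 + 18 = 5·4^{k+1} − 6.
So the formula holds for k+1, and by induction S_m = 5·4^m − 6 for all m ≥ 1.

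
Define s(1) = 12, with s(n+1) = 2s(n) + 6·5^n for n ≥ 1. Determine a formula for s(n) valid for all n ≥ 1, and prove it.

Claim: s(n) = 2^n + 2·5^n.

Base case: s(1) = 12, and 2^1 + 2·5^1 = 2 + 10 = 12.
Assume s(r) = 2^r + 2·5^r for some r ≥ 1.
Then s(r+1) = 2s(r) + 6·5^r = 2·(2^r + 2·5^r) + 6·5^r = 2^{r+1} + 4·5^r + 6·5^r = 2^{r+1} + 10·5^r = 2^{r+1} + 2·5^{r+1}.
By induction, s(n) = 2^n + 2·5^n for all n ≥ 1.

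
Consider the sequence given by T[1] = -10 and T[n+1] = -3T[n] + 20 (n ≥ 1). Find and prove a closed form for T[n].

Claim: T[n] = 5·(-3)^n + 5.

Base case: T[1] = -10, and 5·(-3)^1 + 5 = -15 + 5 = -10.
Assume T[j] = 5·(-3)^j + 5 for some j ≥ 1.
Then T[j+1] = -3T[j] + 20 = -3·(5·(-3)^j + 5) + 20 = -15·(-3)^j − 15 + 20 = 5·(-3)^{j+1} + 5.
This completes the inductive step, so T[n] = 5·(-3)^n + 5 for all n ≥ 1.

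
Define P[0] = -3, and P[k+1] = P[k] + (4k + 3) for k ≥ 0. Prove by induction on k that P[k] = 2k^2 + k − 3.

Base case: P[0] = -3, and 2·0^2 + 0 − 3 = -3.
Assume P[m] = 2m^2 + m − 3.
Then P[m+1] = P[m] + (4m + 3) = (2m^2 + m − 3) + (4m + 3) = 2m^2 + 5m,
and 2·(m+1)^2 + (m+1) − 3 = 2m^2 + 5m.
This completes the inductive step, so P[k] = 2k^2 + k − 3 for all k ≥ 0.

P[k] = 2k^2 + k − 3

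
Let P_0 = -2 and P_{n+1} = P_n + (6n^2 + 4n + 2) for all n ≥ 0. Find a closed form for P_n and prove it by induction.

Claim: P_n = 2n^3 − n^2 + n − 2.

Base case: P_0 = -2, and 2·0^3 − 0^2 + 0 − 2 = -2.
Assume P_k = 2k^3 − k^2 + k − 2.
Then P_{k+1} = P_k + (6k^2 + 4k + 2) = (2k^3 − k^2 + k − 2) + (6k^2 + 4k + 2) = 2k^3 + 5k^2 + 5k,
and 2·(k+1)^3 − (k+1)^2 + (k+1) − 2 = 2k^3 + 5k^2 + 5k.
This completes the inductive step, so P_n = 2n^3 − n^2 + n − 2 for all n ≥ 0.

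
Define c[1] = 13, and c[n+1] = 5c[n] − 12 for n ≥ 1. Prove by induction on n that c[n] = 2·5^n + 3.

Base case: c[1] = 13, and 2·5^1 + 3 = 10 + 3 = 13.
Assume c[k] = 2·5^k + 3 for some k ≥ 1.
Then c[k+1] = 5c[k] − 12 = 5·(2·5^k + 3) − 12 = 10·5^k + 15 − 12 = 2·5^{k+1} + 3.
Hence c[n] = 2·5^n + 3 for every n ≥ 1, by induction.

c[n] = 2·5^n + 3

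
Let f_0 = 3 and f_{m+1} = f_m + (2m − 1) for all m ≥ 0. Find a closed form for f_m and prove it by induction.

Claim: f_m = m^2 − 2m + 3.

Base case: f_0 = 3, and 0^2 − 2·0 + 3 = 3.
Assume f_j = j^2 − 2j + 3.
Then f_{j+1} = f_j + (2j − 1) = (j^2 − 2j + 3) + (2j − 1) = j^2 + 2,
and (j+1)^2 − 2·(j+1) + 3 = j^2 + 2.
By induction, f_m = m^2 − 2m + 3 for all m ≥ 0.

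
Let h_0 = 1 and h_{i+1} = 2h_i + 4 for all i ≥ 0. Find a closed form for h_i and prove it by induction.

Claim: h_i = 5·2^i − 4.

Base case: h_0 = 1, and 5·2^0 − 4 = 5 − 4 = 1.
Assume h_r = 5·2^r − 4 for some r ≥ 0.
Then h_{r+1} = 2h_r + 4 = 2·(5·2^r − 4) + 4 = 10·2^r − 8 + 4 = 5·2^{r+1} − 4.
Hence h_i = 5·2^i − 4 for every i ≥ 0, by induction.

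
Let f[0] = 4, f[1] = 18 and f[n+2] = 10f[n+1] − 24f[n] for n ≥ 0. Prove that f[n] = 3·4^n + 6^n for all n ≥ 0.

Base cases: f[0] = 4 and 3·4^0 + 6^0 = 4; f[1] = 18 and 3·4^1 + 6^1 = 18.
Assume f[j] = 3·4^j + 6^j for all 0 ≤ j ≤ r, where r ≥ 1.
Then f[r+1] = 10f[r] − 24f[r−1] = 10·(3·4^r + 6^r) − 24·(3·4^{r−1} + 6^{r−1}) = 3·(10·4 − 24)4^{r−1} + (10·6 − 24)6^{r−1} = 48·4^{r−1} + 36·6^{r−1} = 3·4^{r+1} + 6^{r+1}.
Hence f[n] = 3·4^n + 6^n for every n ≥ 0, by strong induction.

f[n] = 3·4^n + 6^n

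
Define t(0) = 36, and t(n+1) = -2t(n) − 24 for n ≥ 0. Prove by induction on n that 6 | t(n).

Base case: t(0) = 36 = 6·6, so 6 | t(0).
Assume 6 | t(m), so t(m) = 6s for some integer s.
Then t(m+1) = -2t(m) − 24 = -2·(6s) − 24 = 6(-2s − 4), so 6 | t(m+1).
Hence 6 | t(n) for every n ≥ 0, by induction.

6 | t(n)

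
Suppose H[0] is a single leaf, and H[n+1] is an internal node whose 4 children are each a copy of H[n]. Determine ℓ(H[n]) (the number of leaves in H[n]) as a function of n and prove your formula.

Claim: ℓ(H[n]) = 4^n.

Base case: ℓ(H[0]) = 1, and 4^0 = 1.
Assume ℓ(H[r]) = 4^r.
Then ℓ(H[r+1]) = 4·ℓ(H[r]) = 4·4^r = 4^{r+1}.
Hence ℓ(H[n]) = 4^n for every n ≥ 0, by induction.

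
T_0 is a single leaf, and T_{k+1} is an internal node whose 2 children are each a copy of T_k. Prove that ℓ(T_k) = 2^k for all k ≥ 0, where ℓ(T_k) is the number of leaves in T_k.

Base case: ℓ(T_0) = 1, and 2^0 = 1.
Assume ℓ(T_r) = 2^r.
Then ℓ(T_{r+1}) = 2·ℓ(T_r) = 2·2^r = 2^{r+1}.
So the formula holds for r+1, and by induction ℓ(T_k) = 2^k for all k ≥ 0.

ℓ(T_k) = 2^k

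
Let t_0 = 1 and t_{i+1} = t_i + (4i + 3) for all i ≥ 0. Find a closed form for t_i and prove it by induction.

Claim: t_i = 2i^2 + i + 1.

Base case: t_0 = 1, and 2·0^2 + 0 + 1 = 1.
Assume t_k = 2k^2 + k + 1.
Then t_{k+1} = t_k + (4k + 3) = (2k^2 + k + 1) + (4k + 3) = 2k^2 + 5k + 4,
and 2·(k+1)^2 + (k+1) + 1 = 2k^2 + 5k + 4.
By induction, t_i = 2i^2 + i + 1 for all i ≥ 0.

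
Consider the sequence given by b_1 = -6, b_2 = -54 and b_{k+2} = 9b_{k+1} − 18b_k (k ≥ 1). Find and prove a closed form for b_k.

Claim: b_k = 2·3^k − 2·6^k.

Base cases: b_1 = -6 and 2·3^1 − 2·6^1 = -6; b_2 = -54 and 2·3^2 − 2·6^2 = -54.
Assume b_i = 2·3^i − 2·6^i for all 1 ≤ i ≤ j, where j ≥ 2.
Then b_{j+1} = 9b_j − 18b_{j−1} = 9·(2·3^j − 2·6^j) − 18·(2·3^{j−1} − 2·6^{j−1}) = 2·(9·3 − 18)3^{j−1} − 2·(9·6 − 18)6^{j−1} = 18·3^{j−1} − 72·6^{j−1} = 2·3^{j+1} − 2·6^{j+1}.
This completes the inductive step, so b_k = 2·3^k − 2·6^k for all k ≥ 1.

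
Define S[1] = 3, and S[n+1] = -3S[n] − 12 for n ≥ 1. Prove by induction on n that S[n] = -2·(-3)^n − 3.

Base case: S[1] = 3, and -2·(-3)^1 − 3 = 6 − 3 = 3.
Assume S[r] = -2·(-3)^r − 3 for some r ≥ 1.
Then S[r+1] = -3S[r] − 12 = -3·(-2·(-3)^r − 3) − 12 = 6·(-3)^r + 9 − 12 = -2·(-3)^{r+1} − 3.
So the formula holds for r+1, and by induction S[n] = -2·(-3)^n − 3 for all n ≥ 1.

S[n] = -2·(-3)^n − 3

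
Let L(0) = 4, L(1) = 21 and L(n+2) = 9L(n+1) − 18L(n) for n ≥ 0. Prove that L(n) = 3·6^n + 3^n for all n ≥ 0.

Base cases: L(0) = 4 and 3·6^0 + 3^0 = 4; L(1) = 21 and 3·6^1 + 3^1 = 21.
Assume L(j) = 3·6^j + 3^j for all 0 ≤ j ≤ r, where r ≥ 1.
Then L(r+1) = 9L(r) − 18L(r−1) = 9·(3·6^r + 3^r) − 18·(3·6^{r−1} + 3^{r−1}) = 3·(9·6 − 18)6^{r−1} + (9·3 − 18)3^{r−1} = 108·6^{r−1} + 9·3^{r−1} = 3·6^{r+1} + 3^{r+1}.
By strong induction, L(n) = 3·6^n + 3^n for all n ≥ 0.

L(n) = 3·6^n + 3^n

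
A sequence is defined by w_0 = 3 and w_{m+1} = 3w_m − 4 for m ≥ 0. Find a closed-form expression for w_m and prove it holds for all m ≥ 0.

Claim: w_m = 3^m + 2.

Base case: w_0 = 3, and 3^0 + 2 = 1 + 2 = 3.
Assume w_r = 3^r + 2 for some r ≥ 0.
Then w_{r+1} = 3w_r − 4 = 3·(3^r + 2) − 4 = 3^{r+1} + 6 − 4 = 3^{r+1} + 2.
So the formula holds for r+1, and by induction w_m = 3^m + 2 for all m ≥ 0.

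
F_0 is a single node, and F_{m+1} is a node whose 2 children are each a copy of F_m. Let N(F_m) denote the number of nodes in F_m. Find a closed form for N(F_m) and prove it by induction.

Claim: N(F_m) = 2^{m+1} − 1.

Base case: N(F_0) = 1, and 2^{0+1} − 1 = 1.
Assume N(F_j) = 2^{j+1} − 1.
Then N(F_{j+1}) = 1 + 2N(F_j) = 1 + 2(2^{j+1} − 1) = 2^{j+2} − 2 + 1 = 2^{j+2} − 1.
This completes the inductive step, so N(F_m) = 2^{m+1} − 1 for all m ≥ 0.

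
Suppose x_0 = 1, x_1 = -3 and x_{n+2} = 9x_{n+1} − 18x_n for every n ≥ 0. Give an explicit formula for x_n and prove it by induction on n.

Claim: x_n = 3·3^n − 2·6^n.

Base cases: x_0 = 1 and 3·3^0 − 2·6^0 = 1; x_1 = -3 and 3·3^1 − 2·6^1 = -3.
Assume x_i = 3·3^i − 2·6^i for all 0 ≤ i ≤ j, where j ≥ 1.
Then x_{j+1} = 9x_j − 18x_{j−1} = 9·(3·3^j − 2·6^j) − 18·(3·3^{j−1} − 2·6^{j−1}) = 3·(9·3 − 18)3^{j−1} − 2·(9·6 − 18)6^{j−1} = 27·3^{j−1} − 72·6^{j−1} = 3·3^{j+1} − 2·6^{j+1}.
So the formula holds for j+1, and by strong induction x_n = 3·3^n − 2·6^n for all n ≥ 0.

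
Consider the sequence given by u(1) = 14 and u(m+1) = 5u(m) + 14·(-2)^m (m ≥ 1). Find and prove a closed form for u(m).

Claim: u(m) = 2·5^m − 2·(-2)^m.

Base case: u(1) = 14, and 2·5^1 − 2·(-2)^1 = 10 + 4 = 14.
Assume u(r) = 2·5^r − 2·(-2)^r for some r ≥ 1.
Then u(r+1) = 5u(r) + 14·(-2)^r = 5·(2·5^r − 2·(-2)^r) + 14·(-2)^r = 2·5^{r+1} − 10·(-2)^r + 14·(-2)^r = 2·5^{r+1} + 4·(-2)^r = 2·5^{r+1} − 2·(-2)^{r+1}.
So the formula holds for r+1, and by induction u(m) = 2·5^m − 2·(-2)^m for all m ≥ 1.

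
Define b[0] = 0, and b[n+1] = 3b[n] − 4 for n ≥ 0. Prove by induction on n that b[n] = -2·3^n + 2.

Base case: b[0] = 0, and -2·3^0 + 2 = -2 + 2 = 0.
Assume b[j] = -2·3^j + 2 for some j ≥ 0.
Then b[j+1] = 3b[j] − 4 = 3·(-2·3^j + 2) − 4 = -6·3^j + 6 − 4 = -2·3^{j+1} + 2.
So the formula holds for j+1, and by induction b[n] = -2·3^n + 2 for all n ≥ 0.

b[n] = -2·3^n + 2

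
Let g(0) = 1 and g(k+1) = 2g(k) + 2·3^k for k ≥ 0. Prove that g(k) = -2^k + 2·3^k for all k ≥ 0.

Base case: g(0) = 1, and -2^0 + 2·3^0 = -1 + 2 = 1.
Assume g(m) = -2^m + 2·3^m for some m ≥ 0.
Then g(m+1) = 2g(m) + 2·3^m = 2·(-2^m + 2·3^m) + 2·3^m = -2^{m+1} + 4·3^m + 2·3^m = -2^{m+1} + 6·3^m = -2^{m+1} + 2·3^{m+1}.
So the formula holds for m+1, and by induction g(k) = -2^k + 2·3^k for all k ≥ 0.

g(k) = -2^k + 2·3^k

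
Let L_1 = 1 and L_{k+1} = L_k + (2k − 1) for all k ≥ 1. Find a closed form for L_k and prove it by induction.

Claim: L_k = k^2 − 2k + 2.

Base case: L_1 = 1, and 1^2 − 2·1 + 2 = 1.
Assume L_m = m^2 − 2m + 2.
Then L_{m+1} = L_m + (2m − 1) = (m^2 − 2m + 2) + (2m − 1) = m^2 + 1,
and (m+1)^2 − 2·(m+1) + 2 = m^2 + 1.
By induction, L_k = k^2 − 2k + 2 for all k ≥ 1.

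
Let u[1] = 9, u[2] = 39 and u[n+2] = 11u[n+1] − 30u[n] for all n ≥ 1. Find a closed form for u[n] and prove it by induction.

Claim: u[n] = 3·5^n − 6^n.

Base cases: u[1] = 9 and 3·5^1 − 6^1 = 9; u[2] = 39 and 3·5^2 − 6^2 = 39.
Assume u[j] = 3·5^j − 6^j for all 1 ≤ j ≤ m, where m ≥ 2.
Then u[m+1] = 11u[m] − 30u[m−1] = 11·(3·5^m − 6^m) − 30·(3·5^{m−1} − 6^{m−1}) = 3·(11·5 − 30)5^{m−1} − (11·6 − 30)6^{m−1} = 75·5^{m−1} − 36·6^{m−1} = 3·5^{m+1} − 6^{m+1}.
So the formula holds for m+1, and by strong induction u[n] = 3·5^n − 6^n for all n ≥ 1.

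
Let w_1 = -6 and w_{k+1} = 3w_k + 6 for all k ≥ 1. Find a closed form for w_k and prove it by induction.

Claim: w_k = -3^k − 3.

Base case: w_1 = -6, and -3^1 − 3 = -3 − 3 = -6.
Assume w_j = -3^j − 3 for some j ≥ 1.
Then w_{j+1} = 3w_j + 6 = 3·(-3^j − 3) + 6 = -3^{j+1} − 9 + 6 = -3^{j+1} − 3.
Hence w_k = -3^k − 3 for every k ≥ 1, by induction.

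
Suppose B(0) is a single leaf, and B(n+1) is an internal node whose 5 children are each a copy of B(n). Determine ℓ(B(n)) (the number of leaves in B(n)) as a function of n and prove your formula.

Claim: ℓ(B(n)) = 5^n.

Base case: ℓ(B(0)) = 1, and 5^0 = 1.
Assume ℓ(B(r)) = 5^r.
Then ℓ(B(r+1)) = 5·ℓ(B(r)) = 5·5^r = 5^{r+1}.
Hence ℓ(B(n)) = 5^n for every n ≥ 0, by induction.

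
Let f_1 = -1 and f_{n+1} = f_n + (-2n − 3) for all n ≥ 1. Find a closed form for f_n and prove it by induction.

Claim: f_n = -n^2 − 2n + 2.

Base case: f_1 = -1, and -1^2 − 2·1 + 2 = -1.
Assume f_j = -j^2 − 2j + 2.
Then f_{j+1} = f_j + (-2j − 3) = (-j^2 − 2j + 2) + (-2j − 3) = -j^2 − 4j − 1,
and -(j+1)^2 − 2·(j+1) + 2 = -j^2 − 4j − 1.
Hence f_n = -n^2 − 2n + 2 for every n ≥ 1, by induction.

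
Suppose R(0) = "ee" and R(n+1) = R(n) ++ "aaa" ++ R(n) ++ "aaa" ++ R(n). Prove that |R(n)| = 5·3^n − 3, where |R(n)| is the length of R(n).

Base case: |R(0)| = 2, and 5·3^0 − 3 = 2.
Assume |R(j)| = 5·3^j − 3.
Then |R(j+1)| = 3|R(j)| + 6 = 3(5·3^j − 3) + 6 = 5·3^{j+1} − 9 + 6 = 5·3^{j+1} − 3.
So the formula holds for j+1, and by induction |R(n)| = 5·3^n − 3 for all n ≥ 0.

|R(n)| = 5·3^n − 3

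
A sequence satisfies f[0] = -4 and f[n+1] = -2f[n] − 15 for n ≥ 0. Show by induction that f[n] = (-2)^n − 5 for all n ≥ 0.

Base case: f[0] = -4, and (-2)^0 − 5 = 1 − 5 = -4.
Assume f[m] = (-2)^m − 5 for some m ≥ 0.
Then f[m+1] = -2f[m] − 15 = -2·((-2)^m − 5) − 15 = -2·(-2)^m + 10 − 15 = (-2)^{m+1} − 5.
This completes the inductive step, so f[n] = (-2)^n − 5 for all n ≥ 0.

f[n] = (-2)^n − 5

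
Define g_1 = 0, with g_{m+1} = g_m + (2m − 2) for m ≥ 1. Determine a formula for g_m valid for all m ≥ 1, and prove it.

Claim: g_m = m^2 − 3m + 2.

Base case: g_1 = 0, and 1^2 − 3·1 + 2 = 0.
Assume g_k = k^2 − 3k + 2.
Then g_{k+1} = g_k + (2k − 2) = (k^2 − 3k + 2) + (2k − 2) = k^2 − k,
and (k+1)^2 − 3·(k+1) + 2 = k^2 − k.
Hence g_m = m^2 − 3m + 2 for every m ≥ 1, by induction.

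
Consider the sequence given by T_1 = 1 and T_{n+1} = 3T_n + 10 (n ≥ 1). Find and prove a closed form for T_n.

Claim: T_n = 2·3^n − 5.

Base case: T_1 = 1, and 2·3^1 − 5 = 6 − 5 = 1.
Assume T_j = 2·3^j − 5 for some j ≥ 1.
Then T_{j+1} = 3T_j + 10 = 3·(2·3^j − 5) + 10 = 6·3^j − 15 + 10 = 2·3^{j+1} − 5.
So the formula holds for j+1, and by induction T_n = 2·3^n − 5 for all n ≥ 1.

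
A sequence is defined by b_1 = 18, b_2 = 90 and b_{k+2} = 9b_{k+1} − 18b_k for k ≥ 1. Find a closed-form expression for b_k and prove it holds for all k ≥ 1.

Claim: b_k = 2·6^k + 2·3^k.

Base cases: b_1 = 18 and 2·6^1 + 2·3^1 = 18; b_2 = 90 and 2·6^2 + 2·3^2 = 90.
Assume b_j = 2·6^j + 2·3^j for all 1 ≤ j ≤ m, where m ≥ 2.
Then b_{m+1} = 9b_m − 18b_{m−1} = 9·(2·6^m + 2·3^m) − 18·(2·6^{m−1} + 2·3^{m−1}) = 2·(9·6 − 18)6^{m−1} + 2·(9·3 − 18)3^{m−1} = 72·6^{m−1} + 18·3^{m−1} = 2·6^{m+1} + 2·3^{m+1}.
So the formula holds for m+1, and by strong induction b_k = 2·6^k + 2·3^k for all k ≥ 1.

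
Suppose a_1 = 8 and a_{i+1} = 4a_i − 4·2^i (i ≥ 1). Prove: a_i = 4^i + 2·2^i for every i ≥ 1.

Base case: a_1 = 8, and 4^1 + 2·2^1 = 4 + 4 = 8.
Assume a_k = 4^k + 2·2^k for some k ≥ 1.
Then a_{k+1} = 4a_k − 4·2^k = 4·(4^k + 2·2^k) − 4·2^k = 4^{k+1} + 8·2^k − 4·2^k = 4^{k+1} + 4·2^k = 4^{k+1} + 2·2^{k+1}.
By induction, a_i = 4^i + 2·2^i for all i ≥ 1.

a_i = 4^i + 2·2^i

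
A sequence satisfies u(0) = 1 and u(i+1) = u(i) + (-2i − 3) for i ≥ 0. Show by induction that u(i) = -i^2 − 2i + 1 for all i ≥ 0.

Base case: u(0) = 1, and -0^2 − 2·0 + 1 = 1.
Assume u(r) = -r^2 − 2r + 1.
Then u(r+1) = u(r) + (-2r − 3) = (-r^2 − 2r + 1) + (-2r − 3) = -r^2 − 4r − 2,
and -(r+1)^2 − 2·(r+1) + 1 = -r^2 − 4r − 2.
This completes the inductive step, so u(i) = -i^2 − 2i + 1 for all i ≥ 0.

u(i) = -i^2 − 2i + 1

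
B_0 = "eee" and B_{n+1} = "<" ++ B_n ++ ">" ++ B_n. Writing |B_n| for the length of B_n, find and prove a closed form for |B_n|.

Claim: |B_n| = 5·2^n − 2.

Base case: |B_0| = 3, and 5·2^0 − 2 = 3.
Assume |B_k| = 5·2^k − 2.
Then |B_{k+1}| = 1 + |B_k| + 1 + |B_k| = 2|B_k| + 2 = 2(5·2^k − 2) + 2 = 5·2^{k+1} − 4 + 2 = 5·2^{k+1} − 2.
By induction, |B_n| = 5·2^n − 2 for all n ≥ 0.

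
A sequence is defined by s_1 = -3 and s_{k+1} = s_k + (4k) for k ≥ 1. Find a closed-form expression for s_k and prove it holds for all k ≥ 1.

Claim: s_k = 2k^2 − 2k − 3.

Base case: s_1 = -3, and 2·1^2 − 2·1 − 3 = -3.
Assume s_m = 2m^2 − 2m − 3.
Then s_{m+1} = s_m + (4m) = (2m^2 − 2m − 3) + (4m) = 2m^2 + 2m − 3,
and 2·(m+1)^2 − 2·(m+1) − 3 = 2m^2 + 2m − 3.
By induction, s_k = 2k^2 − 2k − 3 for all k ≥ 1.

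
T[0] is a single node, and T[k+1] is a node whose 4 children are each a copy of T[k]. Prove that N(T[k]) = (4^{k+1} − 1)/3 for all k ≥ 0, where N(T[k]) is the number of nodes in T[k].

Base case: N(T[0]) = 1, and (4^{0+1} − 1)/3 = 1.
Assume N(T[r]) = (4^{r+1} − 1)/3.
Then N(T[r+1]) = 1 + 4N(T[r]) = 1 + 4·(4^{r+1} − 1)/3 = 1 + (4^{r+2} − 4)/3 = (3 + 4^{r+2} − 4)/3 = (4^{r+2} − 1)/3.
This completes the inductive step, so N(T[k]) = (4^{k+1} − 1)/3 for all k ≥ 0.

N(T[k]) = (4^{k+1} − 1)/3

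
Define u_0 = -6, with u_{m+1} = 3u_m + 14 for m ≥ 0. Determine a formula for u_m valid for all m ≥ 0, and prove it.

Claim: u_m = 3^m − 7.

Base case: u_0 = -6, and 3^0 − 7 = 1 − 7 = -6.
Assume u_k = 3^k − 7 for some k ≥ 0.
Then u_{k+1} = 3u_k + 14 = 3·(3^k − 7) + 14 = 3^{k+1} − 21 + 14 = 3^{k+1} − 7.
By induction, u_m = 3^m − 7 for all m ≥ 0.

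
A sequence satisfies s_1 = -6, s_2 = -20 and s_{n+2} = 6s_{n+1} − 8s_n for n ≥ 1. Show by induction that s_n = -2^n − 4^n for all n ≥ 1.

Base cases: s_1 = -6 and -2^1 − 4^1 = -6; s_2 = -20 and -2^2 − 4^2 = -20.
Assume s_j = -2^j − 4^j for all 1 ≤ j ≤ m, where m ≥ 2.
Then s_{m+1} = 6s_m − 8s_{m−1} = 6·(-2^m − 4^m) − 8·(-2^{m−1} − 4^{m−1}) = -(6·2 − 8)2^{m−1} − (6·4 − 8)4^{m−1} = -4·2^{m−1} − 16·4^{m−1} = -2^{m+1} − 4^{m+1}.
So the formula holds for m+1, and by strong induction s_n = -2^n − 4^n for all n ≥ 1.

s_n = -2^n − 4^n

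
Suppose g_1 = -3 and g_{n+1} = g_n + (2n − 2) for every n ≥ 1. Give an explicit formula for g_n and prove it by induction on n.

Claim: g_n = n^2 − 3n − 1.

Base case: g_1 = -3, and 1^2 − 3·1 − 1 = -3.
Assume g_j = j^2 − 3j − 1.
Then g_{j+1} = g_j + (2j − 2) = (j^2 − 3j − 1) + (2j − 2) = j^2 − j − 3,
and (j+1)^2 − 3·(j+1) − 1 = j^2 − j − 3.
Hence g_n = n^2 − 3n − 1 for every n ≥ 1, by induction.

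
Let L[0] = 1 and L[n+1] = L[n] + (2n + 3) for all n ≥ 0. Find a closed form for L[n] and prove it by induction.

Claim: L[n] = n^2 + 2n + 1.

Base case: L[0] = 1, and 0^2 + 2·0 + 1 = 1.
Assume L[m] = m^2 + 2m + 1.
Then L[m+1] = L[m] + (2m + 3) = (m^2 + 2m + 1) + (2m + 3) = m^2 + 4m + 4,
and (m+1)^2 + 2·(m+1) + 1 = m^2 + 4m + 4.
Hence L[n] = n^2 + 2n + 1 for every n ≥ 0, by induction.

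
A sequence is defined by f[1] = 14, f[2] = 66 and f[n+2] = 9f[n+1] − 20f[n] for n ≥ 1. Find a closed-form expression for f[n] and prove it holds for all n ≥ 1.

Claim: f[n] = 2·5^n + 4^n.

Base cases: f[1] = 14 and 2·5^1 + 4^1 = 14; f[2] = 66 and 2·5^2 + 4^2 = 66.
Assume f[i] = 2·5^i + 4^i for all 1 ≤ i ≤ j, where j ≥ 2.
Then f[j+1] = 9f[j] − 20f[j−1] = 9·(2·5^j + 4^j) − 20·(2·5^{j−1} + 4^{j−1}) = 2·(9·5 − 20)5^{j−1} + (9·4 − 20)4^{j−1} = 50·5^{j−1} + 16·4^{j−1} = 2·5^{j+1} + 4^{j+1}.
This completes the inductive step, so f[n] = 2·5^n + 4^n for all n ≥ 1.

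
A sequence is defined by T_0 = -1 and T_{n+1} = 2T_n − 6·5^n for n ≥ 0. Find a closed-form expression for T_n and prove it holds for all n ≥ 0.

Claim: T_n = 2^n − 2·5^n.

Base case: T_0 = -1, and 2^0 − 2·5^0 = 1 − 2 = -1.
Assume T_r = 2^r − 2·5^r for some r ≥ 0.
Then T_{r+1} = 2T_r − 6·5^r = 2·(2^r − 2·5^r) − 6·5^r = 2^{r+1} − 4·5^r − 6·5^r = 2^{r+1} − 10·5^r = 2^{r+1} − 2·5^{r+1}.
So the formula holds for r+1, and by induction T_n = 2^n − 2·5^n for all n ≥ 0.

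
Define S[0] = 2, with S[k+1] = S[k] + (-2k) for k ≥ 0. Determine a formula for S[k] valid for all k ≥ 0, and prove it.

Claim: S[k] = -k^2 + k + 2.

Base case: S[0] = 2, and -0^2 + 0 + 2 = 2.
Assume S[m] = -m^2 + m + 2.
Then S[m+1] = S[m] + (-2m) = (-m^2 + m + 2) + (-2m) = -m^2 − m + 2,
and -(m+1)^2 + (m+1) + 2 = -m^2 − m + 2.
Hence S[k] = -k^2 + k + 2 for every k ≥ 0, by induction.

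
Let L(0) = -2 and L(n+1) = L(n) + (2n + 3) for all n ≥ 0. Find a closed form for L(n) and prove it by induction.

Claim: L(n) = n^2 + 2n − 2.

Base case: L(0) = -2, and 0^2 + 2·0 − 2 = -2.
Assume L(j) = j^2 + 2j − 2.
Then L(j+1) = L(j) + (2j + 3) = (j^2 + 2j − 2) + (2j + 3) = j^2 + 4j + 1,
and (j+1)^2 + 2·(j+1) − 2 = j^2 + 4j + 1.
By induction, L(n) = n^2 + 2n − 2 for all n ≥ 0.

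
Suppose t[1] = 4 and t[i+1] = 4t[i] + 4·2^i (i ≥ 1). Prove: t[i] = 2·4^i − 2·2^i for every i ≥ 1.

Base case: t[1] = 4, and 2·4^1 − 2·2^1 = 8 − 4 = 4.
Assume t[m] = 2·4^m − 2·2^m for some m ≥ 1.
Then t[m+1] = 4t[m] + 4·2^m = 4·(2·4^m − 2·2^m) + 4·2^m = 2·4^{m+1} − 8·2^m + 4·2^m = 2·4^{m+1} − 4·2^m = 2·4^{m+1} − 2·2^{m+1}.
This completes the inductive step, so t[i] = 2·4^i − 2·2^i for all i ≥ 1.

t[i] = 2·4^i − 2·2^i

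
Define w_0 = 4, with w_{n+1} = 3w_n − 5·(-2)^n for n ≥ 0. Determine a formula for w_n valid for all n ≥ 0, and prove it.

Claim: w_n = 3·3^n + (-2)^n.

Base case: w_0 = 4, and 3·3^0 + (-2)^0 = 3 + 1 = 4.
Assume w_m = 3·3^m + (-2)^m for some m ≥ 0.
Then w_{m+1} = 3w_m − 5·(-2)^m = 3·(3·3^m + (-2)^m) − 5·(-2)^m = 3·3^{m+1} + 3·(-2)^m − 5·(-2)^m = 3·3^{m+1} − 2·(-2)^m = 3·3^{m+1} + (-2)^{m+1}.
This completes the inductive step, so w_n = 3·3^n + (-2)^n for all n ≥ 0.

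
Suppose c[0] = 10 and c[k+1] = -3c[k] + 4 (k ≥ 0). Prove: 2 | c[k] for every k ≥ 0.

Base case: c[0] = 10 = 2·5, so 2 | c[0].
Assume 2 | c[m], so c[m] = 2t for some integer t.
Then c[m+1] = -3c[m] + 4 = -3·(2t) + 4 = 2(-3t + 2), so 2 | c[m+1].
So the property holds for m+1, and by induction 2 | c[k] for all k ≥ 0.

2 | c[k]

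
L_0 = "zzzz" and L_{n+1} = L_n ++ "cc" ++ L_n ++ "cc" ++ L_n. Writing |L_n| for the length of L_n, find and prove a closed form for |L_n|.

Claim: |L_n| = 6·3^n − 2.

Base case: |L_0| = 4, and 6·3^0 − 2 = 4.
Assume |L_r| = 6·3^r − 2.
Then |L_{r+1}| = 3|L_r| + 4 = 3(6·3^r − 2) + 4 = 6·3^{r+1} − 6 + 4 = 6·3^{r+1} − 2.
This completes the inductive step, so |L_n| = 6·3^n − 2 for all n ≥ 0.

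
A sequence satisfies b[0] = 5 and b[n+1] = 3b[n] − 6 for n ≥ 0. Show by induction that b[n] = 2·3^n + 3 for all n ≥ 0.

Base case: b[0] = 5, and 2·3^0 + 3 = 2 + 3 = 5.
Assume b[k] = 2·3^k + 3 for some k ≥ 0.
Then b[k+1] = 3b[k] − 6 = 3·(2·3^k + 3) − 6 = 6·3^k + 9 − 6 = 2·3^{k+1} + 3.
This completes the inductive step, so b[n] = 2·3^n + 3 for all n ≥ 0.

b[n] = 2·3^n + 3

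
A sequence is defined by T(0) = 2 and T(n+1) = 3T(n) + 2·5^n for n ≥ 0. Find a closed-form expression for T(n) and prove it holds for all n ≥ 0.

Claim: T(n) = 3^n + 5^n.

Base case: T(0) = 2, and 3^0 + 5^0 = 1 + 1 = 2.
Assume T(m) = 3^m + 5^m for some m ≥ 0.
Then T(m+1) = 3T(m) + 2·5^m = 3·(3^m + 5^m) + 2·5^m = 3^{m+1} + 3·5^m + 2·5^m = 3^{m+1} + 5·5^m = 3^{m+1} + 5^{m+1}.
Hence T(n) = 3^n + 5^n for every n ≥ 0, by induction.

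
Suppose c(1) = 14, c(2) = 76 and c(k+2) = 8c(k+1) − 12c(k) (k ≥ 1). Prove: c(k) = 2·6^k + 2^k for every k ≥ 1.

Base cases: c(1) = 14 and 2·6^1 + 2^1 = 14; c(2) = 76 and 2·6^2 + 2^2 = 76.
Assume c(j) = 2·6^j + 2^j for all 1 ≤ j ≤ m, where m ≥ 2.
Then c(m+1) = 8c(m) − 12c(m−1) = 8·(2·6^m + 2^m) − 12·(2·6^{m−1} + 2^{m−1}) = 2·(8·6 − 12)6^{m−1} + (8·2 − 12)2^{m−1} = 72·6^{m−1} + 4·2^{m−1} = 2·6^{m+1} + 2^{m+1}.
Hence c(k) = 2·6^k + 2^k for every k ≥ 1, by strong induction.

c(k) = 2·6^k + 2^k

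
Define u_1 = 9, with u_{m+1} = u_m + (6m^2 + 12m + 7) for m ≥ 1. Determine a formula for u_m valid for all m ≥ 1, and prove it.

Claim: u_m = 2m^3 + 3m^2 + 2m + 2.

Base case: u_1 = 9, and 2·1^3 + 3·1^2 + 2·1 + 2 = 9.
Assume u_j = 2j^3 + 3j^2 + 2j + 2.
Then u_{j+1} = u_j + (6j^2 + 12j + 7) = (2j^3 + 3j^2 + 2j + 2) + (6j^2 + 12j + 7) = 2j^3 + 9j^2 + 14j + 9,
and 2·(j+1)^3 + 3·(j+1)^2 + 2·(j+1) + 2 = 2j^3 + 9j^2 + 14j + 9.
This completes the inductive step, so u_m = 2m^3 + 3m^2 + 2m + 2 for all m ≥ 1.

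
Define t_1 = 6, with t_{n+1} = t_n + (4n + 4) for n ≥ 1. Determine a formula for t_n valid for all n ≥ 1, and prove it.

Claim: t_n = 2n^2 + 2n + 2.

Base case: t_1 = 6, and 2·1^2 + 2·1 + 2 = 6.
Assume t_r = 2r^2 + 2r + 2.
Then t_{r+1} = t_r + (4r + 4) = (2r^2 + 2r + 2) + (4r + 4) = 2r^2 + 6r + 6,
and 2·(r+1)^2 + 2·(r+1) + 2 = 2r^2 + 6r + 6.
By induction, t_n = 2n^2 + 2n + 2 for all n ≥ 1.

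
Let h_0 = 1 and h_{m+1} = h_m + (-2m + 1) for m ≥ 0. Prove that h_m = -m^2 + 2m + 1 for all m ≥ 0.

Base case: h_0 = 1, and -0^2 + 2·0 + 1 = 1.
Assume h_r = -r^2 + 2r + 1.
Then h_{r+1} = h_r + (-2r + 1) = (-r^2 + 2r + 1) + (-2r + 1) = -r^2 + 2,
and -(r+1)^2 + 2·(r+1) + 1 = -r^2 + 2.
Hence h_m = -m^2 + 2m + 1 for every m ≥ 0, by induction.

h_m = -m^2 + 2m + 1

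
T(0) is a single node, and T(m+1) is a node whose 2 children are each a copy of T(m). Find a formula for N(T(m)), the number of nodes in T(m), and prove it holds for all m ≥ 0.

Claim: N(T(m)) = 2^{m+1} − 1.

Base case: N(T(0)) = 1, and 2^{0+1} − 1 = 1.
Assume N(T(j)) = 2^{j+1} − 1.
Then N(T(j+1)) = 1 + 2N(T(j)) = 1 + 2(2^{j+1} − 1) = 2^{j+2} − 2 + 1 = 2^{j+2} − 1.
So the formula holds for j+1, and by induction N(T(m)) = 2^{m+1} − 1 for all m ≥ 0.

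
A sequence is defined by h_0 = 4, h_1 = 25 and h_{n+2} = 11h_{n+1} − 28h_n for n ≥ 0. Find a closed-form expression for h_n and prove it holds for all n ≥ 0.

Claim: h_n = 3·7^n + 4^n.

Base cases: h_0 = 4 and 3·7^0 + 4^0 = 4; h_1 = 25 and 3·7^1 + 4^1 = 25.
Assume h_i = 3·7^i + 4^i for all 0 ≤ i ≤ j, where j ≥ 1.
Then h_{j+1} = 11h_j − 28h_{j−1} = 11·(3·7^j + 4^j) − 28·(3·7^{j−1} + 4^{j−1}) = 3·(11·7 − 28)7^{j−1} + (11·4 − 28)4^{j−1} = 147·7^{j−1} + 16·4^{j−1} = 3·7^{j+1} + 4^{j+1}.
Hence h_n = 3·7^n + 4^n for every n ≥ 0, by strong induction.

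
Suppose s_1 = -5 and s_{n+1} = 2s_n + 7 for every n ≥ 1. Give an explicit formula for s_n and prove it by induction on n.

Claim: s_n = 2^n − 7.

Base case: s_1 = -5, and 2^1 − 7 = 2 − 7 = -5.
Assume s_r = 2^r − 7 for some r ≥ 1.
Then s_{r+1} = 2s_r + 7 = 2·(2^r − 7) + 7 = 2^{r+1} − 14 + 7 = 2^{r+1} − 7.
This completes the inductive step, so s_n = 2^n − 7 for all n ≥ 1.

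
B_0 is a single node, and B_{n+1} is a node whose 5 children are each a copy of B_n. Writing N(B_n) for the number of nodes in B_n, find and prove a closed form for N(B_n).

Claim: N(B_n) = (5^{n+1} − 1)/4.

Base case: N(B_0) = 1, and (5^{0+1} − 1)/4 = 1.
Assume N(B_r) = (5^{r+1} − 1)/4.
Then N(B_{r+1}) = 1 + 5N(B_r) = 1 + 5·(5^{r+1} − 1)/4 = 1 + (5^{r+2} − 5)/4 = (4 + 5^{r+2} − 5)/4 = (5^{r+2} − 1)/4.
So the formula holds for r+1, and by induction N(B_n) = (5^{n+1} − 1)/4 for all n ≥ 0.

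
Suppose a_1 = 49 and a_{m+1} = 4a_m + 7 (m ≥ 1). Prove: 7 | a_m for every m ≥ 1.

Base case: a_1 = 49 = 7·7, so 7 | a_1.
Assume 7 | a_j, so a_j = 7t for some integer t.
Then a_{j+1} = 4a_j + 7 = 4·(7t) + 7 = 7(4t + 1), so 7 | a_{j+1}.
Hence 7 | a_m for every m ≥ 1, by induction.

7 | a_m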